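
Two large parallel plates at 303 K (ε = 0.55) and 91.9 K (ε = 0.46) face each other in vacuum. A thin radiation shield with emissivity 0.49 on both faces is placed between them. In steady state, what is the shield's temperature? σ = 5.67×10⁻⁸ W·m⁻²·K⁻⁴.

T_s ≈ 259 K

In steady state the net flux on the hot side equals that on the cold side.
σ(T₁⁴−T_s⁴)/D₁ = σ(T_s⁴−T₂⁴)/D₂, with D₁ = 1/ε₁+1/ε_s−1 = 2.859, D₂ = 1/ε_s+1/ε₂−1 = 3.215.
Solve for T_s⁴: T_s⁴ = (D₂·T₁⁴ + D₁·T₂⁴)/(D₁+D₂) = 4.495×10⁹ K⁴.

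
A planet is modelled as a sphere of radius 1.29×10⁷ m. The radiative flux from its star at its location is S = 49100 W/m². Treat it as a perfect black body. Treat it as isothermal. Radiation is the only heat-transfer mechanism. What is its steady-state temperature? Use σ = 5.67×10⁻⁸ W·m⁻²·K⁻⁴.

T ≈ 682 K

At equilibrium, absorbed power = emitted power.
Absorbing cross-section = πr² = 5.228×10¹⁴ m²; emitting surface = 4πr² = 2.091×10¹⁵ m² (ratio 4).
S·A_cross = εσ·A_surf·T⁴  ⇒  T⁴ = S/(4σ).
T⁴ = 1.00·49100/(4·5.67×10⁻⁸) = 2.165×10¹¹ K⁴.
T = (2.165×10¹¹)^(1/4).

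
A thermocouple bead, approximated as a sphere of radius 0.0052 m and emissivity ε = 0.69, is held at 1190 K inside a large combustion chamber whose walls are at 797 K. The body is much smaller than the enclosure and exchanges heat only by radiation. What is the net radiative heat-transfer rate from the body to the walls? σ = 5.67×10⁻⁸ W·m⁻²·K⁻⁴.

P_net ≈ 21.3 W

For a small grey body in a large enclosure: P_net = εσA(T_body⁴ − T_wall⁴).
A = 4πr² = 3.398×10⁻⁴ m²; T_body⁴ − T_wall⁴ = 2.005×10¹² − 4.035×10¹¹ = 1.602×10¹² K⁴.
|P_net| = 0.69·5.67×10⁻⁸·3.398×10⁻⁴·1.602×10¹².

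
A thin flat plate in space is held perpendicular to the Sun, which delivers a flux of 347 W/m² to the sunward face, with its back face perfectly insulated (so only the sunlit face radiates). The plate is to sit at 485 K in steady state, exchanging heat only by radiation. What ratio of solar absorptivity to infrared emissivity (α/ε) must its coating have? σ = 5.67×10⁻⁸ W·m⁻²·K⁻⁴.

Balance: αS·A = εσ·1A·T⁴ ⇒ α/ε = σT⁴/S.
α/ε = 5.67×10⁻⁸·(485)⁴/347 = 5.67×10⁻⁸·5.533×10¹⁰/347.

α/ε ≈ 9.04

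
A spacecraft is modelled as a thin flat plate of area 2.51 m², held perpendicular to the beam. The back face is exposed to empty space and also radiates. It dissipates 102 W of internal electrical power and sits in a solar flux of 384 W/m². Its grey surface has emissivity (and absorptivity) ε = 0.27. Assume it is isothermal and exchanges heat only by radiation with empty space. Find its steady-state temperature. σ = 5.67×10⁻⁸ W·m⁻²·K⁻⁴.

T ≈ 262 K

At steady state, absorbed solar power + internal power = radiated power.
Absorbed: α·S·A_cross = 0.27·384·2.510 = 260.2 W (cross-section A).
Total input = 260.2 + 102 = 362.2 W.
Radiated: εσ·A_surf·T⁴ with A_surf = 2A = 5.020 m².
T⁴ = 362.2/(0.27·5.67×10⁻⁸·5.020) = 4.713×10⁹ K⁴.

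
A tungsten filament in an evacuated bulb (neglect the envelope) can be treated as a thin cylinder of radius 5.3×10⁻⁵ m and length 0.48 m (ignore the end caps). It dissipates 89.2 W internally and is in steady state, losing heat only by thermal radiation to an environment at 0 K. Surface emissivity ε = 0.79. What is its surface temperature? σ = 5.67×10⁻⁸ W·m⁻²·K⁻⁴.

T ≈ 1880 K

Steady state: internal power = radiated power, P = εσA T⁴.
Radiating area A = 2πrL = 1.598×10⁻⁴ m².
T⁴ = P/(εσA) = 89.2/(0.79·5.67×10⁻⁸·1.598×10⁻⁴) = 1.246×10¹³ K⁴.
T = (1.246×10¹³)^(1/4).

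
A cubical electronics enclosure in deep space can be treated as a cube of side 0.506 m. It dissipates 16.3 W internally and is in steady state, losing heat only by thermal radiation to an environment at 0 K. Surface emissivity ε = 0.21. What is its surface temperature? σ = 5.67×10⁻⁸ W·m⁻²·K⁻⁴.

Steady state: internal power = radiated power, P = εσA T⁴.
Radiating area A = 6L² = 1.536 m².
T⁴ = P/(εσA) = 16.3/(0.21·5.67×10⁻⁸·1.536) = 8.911×10⁸ K⁴.
T = (8.911×10⁸)^(1/4).

T ≈ 173 K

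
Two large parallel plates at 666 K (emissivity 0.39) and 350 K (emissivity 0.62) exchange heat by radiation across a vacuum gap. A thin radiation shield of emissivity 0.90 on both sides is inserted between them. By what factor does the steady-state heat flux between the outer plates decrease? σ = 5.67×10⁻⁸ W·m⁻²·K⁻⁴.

Without shield: q₀ = σΔ(T⁴)/(1/ε₁+1/ε₂−1) with denominator 3.177.
With shield the two gaps are in series; the resistances add: (1/ε₁+1/ε_s−1)+(1/ε_s+1/ε₂−1) = 2.675+1.724 = 4.399.
Heat-flux ratio q₀/q = 4.399/3.177.

factor ≈ 1.38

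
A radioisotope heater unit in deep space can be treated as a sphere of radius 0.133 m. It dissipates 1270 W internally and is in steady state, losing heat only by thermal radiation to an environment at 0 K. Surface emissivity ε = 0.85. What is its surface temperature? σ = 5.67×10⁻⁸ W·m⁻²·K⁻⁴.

T ≈ 587 K

Steady state: internal power = radiated power, P = εσA T⁴.
Radiating area A = 4πr² = 0.2223 m².
T⁴ = P/(εσA) = 1270/(0.85·5.67×10⁻⁸·0.2223) = 1.185×10¹¹ K⁴.
T = (1.185×10¹¹)^(1/4).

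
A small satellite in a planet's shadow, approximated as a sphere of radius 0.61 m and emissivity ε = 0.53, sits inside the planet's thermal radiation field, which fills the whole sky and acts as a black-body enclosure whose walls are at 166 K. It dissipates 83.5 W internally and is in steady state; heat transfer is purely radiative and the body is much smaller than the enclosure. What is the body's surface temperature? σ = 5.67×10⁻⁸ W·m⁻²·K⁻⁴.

For a small grey body in a large enclosure, net radiated power = εσA(T⁴ − T_w⁴).
Steady state: P = εσA(T⁴ − T_w⁴) with A = 4πr² = 4.676 m².
T⁴ = P/(εσA) + T_w⁴ = 83.5/(0.53·5.67×10⁻⁸·4.676) + (166)⁴
    = 5.942×10⁸ + 7.593×10⁸ = 1.354×10⁹ K⁴.

T ≈ 192 K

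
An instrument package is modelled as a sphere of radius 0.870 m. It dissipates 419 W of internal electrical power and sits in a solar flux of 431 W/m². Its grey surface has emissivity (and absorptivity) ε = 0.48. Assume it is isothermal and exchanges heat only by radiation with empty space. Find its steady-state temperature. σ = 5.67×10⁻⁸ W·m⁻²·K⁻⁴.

At steady state, absorbed solar power + internal power = radiated power.
Absorbed: α·S·A_cross = 0.48·431·2.378 = 491.9 W (cross-section πr²).
Total input = 491.9 + 419 = 910.9 W.
Radiated: εσ·A_surf·T⁴ with A_surf = 4πr² = 9.511 m².
T⁴ = 910.9/(0.48·5.67×10⁻⁸·9.511) = 3.519×10⁹ K⁴.

T ≈ 244 K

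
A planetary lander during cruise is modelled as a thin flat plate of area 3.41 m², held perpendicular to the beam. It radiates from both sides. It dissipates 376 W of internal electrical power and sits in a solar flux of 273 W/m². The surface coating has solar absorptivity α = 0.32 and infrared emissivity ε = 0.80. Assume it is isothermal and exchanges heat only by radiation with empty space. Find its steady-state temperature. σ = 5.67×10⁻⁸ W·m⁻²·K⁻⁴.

T ≈ 216 K

At steady state, absorbed solar power + internal power = radiated power.
Absorbed: α·S·A_cross = 0.32·273·3.410 = 297.9 W (cross-section A).
Total input = 297.9 + 376 = 673.9 W.
Radiated: εσ·A_surf·T⁴ with A_surf = 2A = 6.820 m².
T⁴ = 673.9/(0.80·5.67×10⁻⁸·6.820) = 2.178×10⁹ K⁴.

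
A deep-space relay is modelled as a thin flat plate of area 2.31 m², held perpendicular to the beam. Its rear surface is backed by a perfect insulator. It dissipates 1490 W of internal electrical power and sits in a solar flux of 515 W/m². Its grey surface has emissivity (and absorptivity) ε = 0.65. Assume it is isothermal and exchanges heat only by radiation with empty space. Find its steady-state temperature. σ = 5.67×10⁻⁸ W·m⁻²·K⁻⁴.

T ≈ 404 K

At steady state, absorbed solar power + internal power = radiated power.
Absorbed: α·S·A_cross = 0.65·515·2.310 = 773.3 W (cross-section A).
Total input = 773.3 + 1490 = 2263 W.
Radiated: εσ·A_surf·T⁴ with A_surf = A = 2.310 m².
T⁴ = 2263/(0.65·5.67×10⁻⁸·2.310) = 2.658×10¹⁰ K⁴.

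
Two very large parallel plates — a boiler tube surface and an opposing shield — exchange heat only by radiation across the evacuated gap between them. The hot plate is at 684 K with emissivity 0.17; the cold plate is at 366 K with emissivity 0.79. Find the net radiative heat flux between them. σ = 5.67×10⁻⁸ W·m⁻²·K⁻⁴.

q ≈ 1850 W/m²

For two infinite grey parallel plates, q = σ(T₁⁴ − T₂⁴)/(1/ε₁ + 1/ε₂ − 1).
T₁⁴ − T₂⁴ = 2.189×10¹¹ − 1.794×10¹⁰ = 2.009×10¹¹ K⁴.
1/ε₁ + 1/ε₂ − 1 = 5.882 + 1.266 − 1 = 6.148.
q = 5.67×10⁻⁸ × 2.009×10¹¹ / 6.148.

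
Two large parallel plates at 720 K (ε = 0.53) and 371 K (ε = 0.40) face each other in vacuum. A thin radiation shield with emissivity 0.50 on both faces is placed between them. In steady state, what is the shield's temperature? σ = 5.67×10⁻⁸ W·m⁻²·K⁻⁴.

In steady state the net flux on the hot side equals that on the cold side.
σ(T₁⁴−T_s⁴)/D₁ = σ(T_s⁴−T₂⁴)/D₂, with D₁ = 1/ε₁+1/ε_s−1 = 2.887, D₂ = 1/ε_s+1/ε₂−1 = 3.500.
Solve for T_s⁴: T_s⁴ = (D₂·T₁⁴ + D₁·T₂⁴)/(D₁+D₂) = 1.558×10¹¹ K⁴.

T_s ≈ 628 K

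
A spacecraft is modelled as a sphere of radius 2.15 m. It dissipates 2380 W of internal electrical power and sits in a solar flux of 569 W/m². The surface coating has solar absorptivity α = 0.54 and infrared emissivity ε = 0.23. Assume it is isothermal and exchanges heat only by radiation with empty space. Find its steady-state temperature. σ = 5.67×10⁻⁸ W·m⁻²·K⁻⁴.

T ≈ 308 K

At steady state, absorbed solar power + internal power = radiated power.
Absorbed: α·S·A_cross = 0.54·569·14.52 = 4462 W (cross-section πr²).
Total input = 4462 + 2380 = 6842 W.
Radiated: εσ·A_surf·T⁴ with A_surf = 4πr² = 58.09 m².
T⁴ = 6842/(0.23·5.67×10⁻⁸·58.09) = 9.032×10⁹ K⁴.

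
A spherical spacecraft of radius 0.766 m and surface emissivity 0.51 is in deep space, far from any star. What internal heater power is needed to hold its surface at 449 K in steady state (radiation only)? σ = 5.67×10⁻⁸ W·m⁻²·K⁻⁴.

P ≈ 8670 W

P = εσ·4πr²·T⁴.
4πr² = 7.373 m²; T⁴ = 4.064×10¹⁰ K⁴.
P = 0.51·5.67×10⁻⁸·7.373·4.064×10¹⁰.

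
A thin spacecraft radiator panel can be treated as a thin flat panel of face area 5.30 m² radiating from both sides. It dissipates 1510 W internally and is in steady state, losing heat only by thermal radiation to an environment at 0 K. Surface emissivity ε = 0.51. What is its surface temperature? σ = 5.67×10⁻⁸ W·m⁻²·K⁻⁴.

Steady state: internal power = radiated power, P = εσA T⁴.
Radiating area A = 2·5.30 = 10.60 m².
T⁴ = P/(εσA) = 1510/(0.51·5.67×10⁻⁸·10.60) = 4.926×10⁹ K⁴.
T = (4.926×10⁹)^(1/4).

T ≈ 265 K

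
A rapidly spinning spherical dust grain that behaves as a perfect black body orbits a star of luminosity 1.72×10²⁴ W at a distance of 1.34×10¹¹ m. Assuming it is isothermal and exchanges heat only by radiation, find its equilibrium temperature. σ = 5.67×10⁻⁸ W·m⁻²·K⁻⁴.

T ≈ 76.1 K

First find the stellar flux at distance d: S = L/(4πd²) = 1.72×10²⁴/(4π·(1.34×10¹¹)²) = 7.623 W/m².
For an isothermal sphere, absorbed (1−a)S·πr² = emitted σ·4πr²·T⁴, so T⁴ = (1−a)S/(4σ).
T⁴ = 1.00·7.623/(4·5.67×10⁻⁸) = 3.361×10⁷ K⁴.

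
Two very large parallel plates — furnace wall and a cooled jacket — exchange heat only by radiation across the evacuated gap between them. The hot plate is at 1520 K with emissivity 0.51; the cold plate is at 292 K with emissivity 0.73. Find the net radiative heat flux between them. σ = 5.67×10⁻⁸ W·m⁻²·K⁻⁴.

q ≈ 1.30×10⁵ W/m²

For two infinite grey parallel plates, q = σ(T₁⁴ − T₂⁴)/(1/ε₁ + 1/ε₂ − 1).
T₁⁴ − T₂⁴ = 5.338×10¹² − 7.270×10⁹ = 5.331×10¹² K⁴.
1/ε₁ + 1/ε₂ − 1 = 1.961 + 1.370 − 1 = 2.331.
q = 5.67×10⁻⁸ × 5.331×10¹² / 2.331.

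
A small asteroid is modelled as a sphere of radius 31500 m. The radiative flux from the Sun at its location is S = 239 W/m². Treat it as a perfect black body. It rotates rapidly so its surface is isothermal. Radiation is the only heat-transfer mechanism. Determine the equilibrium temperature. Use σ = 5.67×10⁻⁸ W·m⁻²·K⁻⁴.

T ≈ 180 K

At equilibrium, absorbed power = emitted power.
Absorbing cross-section = πr² = 3.117×10⁹ m²; emitting surface = 4πr² = 1.247×10¹⁰ m² (ratio 4).
S·A_cross = εσ·A_surf·T⁴  ⇒  T⁴ = S/(4σ).
T⁴ = 1.00·239/(4·5.67×10⁻⁸) = 1.054×10⁹ K⁴.
T = (1.054×10⁹)^(1/4).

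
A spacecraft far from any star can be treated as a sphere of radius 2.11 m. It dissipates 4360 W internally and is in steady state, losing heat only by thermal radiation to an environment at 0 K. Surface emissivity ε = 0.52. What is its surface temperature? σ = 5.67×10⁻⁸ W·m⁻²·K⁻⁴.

T ≈ 227 K

Steady state: internal power = radiated power, P = εσA T⁴.
Radiating area A = 4πr² = 55.95 m².
T⁴ = P/(εσA) = 4360/(0.52·5.67×10⁻⁸·55.95) = 2.643×10⁹ K⁴.
T = (2.643×10⁹)^(1/4).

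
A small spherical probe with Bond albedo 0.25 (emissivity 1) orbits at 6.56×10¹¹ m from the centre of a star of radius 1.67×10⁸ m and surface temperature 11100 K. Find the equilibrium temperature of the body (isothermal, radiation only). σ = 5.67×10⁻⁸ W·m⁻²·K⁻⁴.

T ≈ 117 K

The star's surface emits σT_*⁴; at distance d the flux is S = σT_*⁴(R_*/d)².
S = 5.67×10⁻⁸·(11100)⁴·(1.67×10⁸/6.56×10¹¹)² = 55.78 W/m².
For an isothermal sphere T⁴ = (1−a)S/(4σ) = 1.845×10⁸ K⁴.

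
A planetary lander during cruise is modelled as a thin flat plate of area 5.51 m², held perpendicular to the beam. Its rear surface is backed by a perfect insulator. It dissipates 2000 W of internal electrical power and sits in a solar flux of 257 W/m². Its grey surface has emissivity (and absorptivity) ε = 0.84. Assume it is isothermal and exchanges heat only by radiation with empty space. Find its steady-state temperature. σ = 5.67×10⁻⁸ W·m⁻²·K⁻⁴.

At steady state, absorbed solar power + internal power = radiated power.
Absorbed: α·S·A_cross = 0.84·257·5.510 = 1189 W (cross-section A).
Total input = 1189 + 2000 = 3189 W.
Radiated: εσ·A_surf·T⁴ with A_surf = A = 5.510 m².
T⁴ = 3189/(0.84·5.67×10⁻⁸·5.510) = 1.215×10¹⁰ K⁴.

T ≈ 332 K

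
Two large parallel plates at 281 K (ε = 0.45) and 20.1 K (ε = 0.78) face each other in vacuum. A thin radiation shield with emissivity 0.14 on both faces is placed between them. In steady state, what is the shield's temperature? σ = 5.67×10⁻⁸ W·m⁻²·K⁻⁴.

T_s ≈ 233 K

In steady state the net flux on the hot side equals that on the cold side.
σ(T₁⁴−T_s⁴)/D₁ = σ(T_s⁴−T₂⁴)/D₂, with D₁ = 1/ε₁+1/ε_s−1 = 8.365, D₂ = 1/ε_s+1/ε₂−1 = 7.425.
Solve for T_s⁴: T_s⁴ = (D₂·T₁⁴ + D₁·T₂⁴)/(D₁+D₂) = 2.932×10⁹ K⁴.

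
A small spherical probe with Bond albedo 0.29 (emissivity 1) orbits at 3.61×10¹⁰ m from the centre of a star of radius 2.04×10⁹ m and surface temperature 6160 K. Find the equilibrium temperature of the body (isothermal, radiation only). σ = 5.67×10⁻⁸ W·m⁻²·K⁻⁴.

The star's surface emits σT_*⁴; at distance d the flux is S = σT_*⁴(R_*/d)².
S = 5.67×10⁻⁸·(6160)⁴·(2.04×10⁹/3.61×10¹⁰)² = 2.607×10⁵ W/m².
For an isothermal sphere T⁴ = (1−a)S/(4σ) = 8.161×10¹¹ K⁴.

T ≈ 950 K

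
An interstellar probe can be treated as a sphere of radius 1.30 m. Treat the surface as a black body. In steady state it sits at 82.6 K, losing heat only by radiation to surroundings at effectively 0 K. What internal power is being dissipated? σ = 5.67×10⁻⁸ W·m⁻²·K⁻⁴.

P ≈ 56.1 W

Steady state: P = εσA T⁴.
A = 4πr² = 21.24 m²; T⁴ = (82.6)⁴ = 4.655×10⁷ K⁴.
P = 1.0 × 5.67×10⁻⁸ × 21.24 × 4.655×10⁷.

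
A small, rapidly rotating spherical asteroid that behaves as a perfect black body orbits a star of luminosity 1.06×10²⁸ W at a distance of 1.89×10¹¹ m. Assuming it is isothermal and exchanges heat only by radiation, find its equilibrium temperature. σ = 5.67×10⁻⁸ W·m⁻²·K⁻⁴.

First find the stellar flux at distance d: S = L/(4πd²) = 1.06×10²⁸/(4π·(1.89×10¹¹)²) = 23610 W/m².
For an isothermal sphere, absorbed (1−a)S·πr² = emitted σ·4πr²·T⁴, so T⁴ = (1−a)S/(4σ).
T⁴ = 1.00·23610/(4·5.67×10⁻⁸) = 1.041×10¹¹ K⁴.

T ≈ 568 K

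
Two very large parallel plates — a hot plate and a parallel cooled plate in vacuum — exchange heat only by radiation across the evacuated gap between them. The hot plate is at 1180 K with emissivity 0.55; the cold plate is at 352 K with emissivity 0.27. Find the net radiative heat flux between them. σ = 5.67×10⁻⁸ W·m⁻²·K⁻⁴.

For two infinite grey parallel plates, q = σ(T₁⁴ − T₂⁴)/(1/ε₁ + 1/ε₂ − 1).
T₁⁴ − T₂⁴ = 1.939×10¹² − 1.535×10¹⁰ = 1.923×10¹² K⁴.
1/ε₁ + 1/ε₂ − 1 = 1.818 + 3.704 − 1 = 4.522.
q = 5.67×10⁻⁸ × 1.923×10¹² / 4.522.

q ≈ 24100 W/m²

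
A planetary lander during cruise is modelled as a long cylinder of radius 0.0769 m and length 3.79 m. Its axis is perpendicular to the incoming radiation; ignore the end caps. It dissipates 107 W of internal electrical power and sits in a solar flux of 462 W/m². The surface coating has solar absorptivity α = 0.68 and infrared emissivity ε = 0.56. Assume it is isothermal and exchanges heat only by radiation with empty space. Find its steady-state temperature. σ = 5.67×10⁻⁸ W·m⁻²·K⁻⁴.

T ≈ 266 K

At steady state, absorbed solar power + internal power = radiated power.
Absorbed: α·S·A_cross = 0.68·462·0.5829 = 183.1 W (cross-section 2rL).
Total input = 183.1 + 107 = 290.1 W.
Radiated: εσ·A_surf·T⁴ with A_surf = 2πrL = 1.831 m².
T⁴ = 290.1/(0.56·5.67×10⁻⁸·1.831) = 4.990×10⁹ K⁴.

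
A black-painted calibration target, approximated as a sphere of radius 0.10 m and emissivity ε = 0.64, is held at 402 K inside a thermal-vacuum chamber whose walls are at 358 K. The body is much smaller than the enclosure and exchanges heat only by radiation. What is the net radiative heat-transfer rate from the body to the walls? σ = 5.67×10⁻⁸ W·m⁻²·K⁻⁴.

For a small grey body in a large enclosure: P_net = εσA(T_body⁴ − T_wall⁴).
A = 4πr² = 0.1257 m²; T_body⁴ − T_wall⁴ = 2.612×10¹⁰ − 1.643×10¹⁰ = 9.690×10⁹ K⁴.
|P_net| = 0.64·5.67×10⁻⁸·0.1257·9.690×10⁹.

P_net ≈ 44.2 W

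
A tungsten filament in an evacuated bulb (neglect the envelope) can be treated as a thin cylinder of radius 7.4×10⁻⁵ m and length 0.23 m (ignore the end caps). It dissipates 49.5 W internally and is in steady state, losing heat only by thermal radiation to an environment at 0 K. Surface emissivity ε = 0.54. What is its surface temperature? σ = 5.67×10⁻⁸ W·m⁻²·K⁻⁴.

T ≈ 1970 K

Steady state: internal power = radiated power, P = εσA T⁴.
Radiating area A = 2πrL = 1.069×10⁻⁴ m².
T⁴ = P/(εσA) = 49.5/(0.54·5.67×10⁻⁸·1.069×10⁻⁴) = 1.512×10¹³ K⁴.
T = (1.512×10¹³)^(1/4).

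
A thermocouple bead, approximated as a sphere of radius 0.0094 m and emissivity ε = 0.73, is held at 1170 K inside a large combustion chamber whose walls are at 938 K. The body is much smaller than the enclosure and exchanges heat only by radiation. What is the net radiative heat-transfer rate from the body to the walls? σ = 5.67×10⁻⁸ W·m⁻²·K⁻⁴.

For a small grey body in a large enclosure: P_net = εσA(T_body⁴ − T_wall⁴).
A = 4πr² = 0.001110 m²; T_body⁴ − T_wall⁴ = 1.874×10¹² − 7.741×10¹¹ = 1.100×10¹² K⁴.
|P_net| = 0.73·5.67×10⁻⁸·0.001110·1.100×10¹².

P_net ≈ 50.5 W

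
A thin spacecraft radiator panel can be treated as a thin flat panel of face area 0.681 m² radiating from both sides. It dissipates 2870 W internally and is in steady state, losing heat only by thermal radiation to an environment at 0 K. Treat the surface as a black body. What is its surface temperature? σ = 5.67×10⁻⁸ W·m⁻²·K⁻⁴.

Steady state: internal power = radiated power, P = εσA T⁴.
Radiating area A = 2·0.681 = 1.362 m².
T⁴ = P/(εσA) = 2870/(1.0·5.67×10⁻⁸·1.362) = 3.716×10¹⁰ K⁴.
T = (3.716×10¹⁰)^(1/4).

T ≈ 439 K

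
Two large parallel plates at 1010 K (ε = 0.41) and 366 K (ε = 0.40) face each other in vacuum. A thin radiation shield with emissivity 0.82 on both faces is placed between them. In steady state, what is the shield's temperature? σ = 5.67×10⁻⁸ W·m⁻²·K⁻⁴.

T_s ≈ 855 K

In steady state the net flux on the hot side equals that on the cold side.
σ(T₁⁴−T_s⁴)/D₁ = σ(T_s⁴−T₂⁴)/D₂, with D₁ = 1/ε₁+1/ε_s−1 = 2.659, D₂ = 1/ε_s+1/ε₂−1 = 2.720.
Solve for T_s⁴: T_s⁴ = (D₂·T₁⁴ + D₁·T₂⁴)/(D₁+D₂) = 5.351×10¹¹ K⁴.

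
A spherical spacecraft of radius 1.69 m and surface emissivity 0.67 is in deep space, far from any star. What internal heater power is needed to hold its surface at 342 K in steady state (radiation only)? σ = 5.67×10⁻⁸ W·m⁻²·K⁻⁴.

P ≈ 18700 W

P = εσ·4πr²·T⁴.
4πr² = 35.89 m²; T⁴ = 1.368×10¹⁰ K⁴.
P = 0.67·5.67×10⁻⁸·35.89·1.368×10¹⁰.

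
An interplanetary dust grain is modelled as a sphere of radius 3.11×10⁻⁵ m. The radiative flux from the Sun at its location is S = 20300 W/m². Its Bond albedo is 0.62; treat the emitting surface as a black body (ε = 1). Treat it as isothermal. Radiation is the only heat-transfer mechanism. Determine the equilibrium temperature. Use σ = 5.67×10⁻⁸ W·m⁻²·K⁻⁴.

At equilibrium, absorbed power = emitted power.
Absorbing cross-section = πr² = 3.039×10⁻⁹ m²; emitting surface = 4πr² = 1.215×10⁻⁸ m² (ratio 4).
(1−a)S·A_cross = εσ·A_surf·T⁴  ⇒  T⁴ = (1−a)S/(4σ).
T⁴ = 0.380·20300/(4·5.67×10⁻⁸) = 3.401×10¹⁰ K⁴.
T = (3.401×10¹⁰)^(1/4).

T ≈ 429 K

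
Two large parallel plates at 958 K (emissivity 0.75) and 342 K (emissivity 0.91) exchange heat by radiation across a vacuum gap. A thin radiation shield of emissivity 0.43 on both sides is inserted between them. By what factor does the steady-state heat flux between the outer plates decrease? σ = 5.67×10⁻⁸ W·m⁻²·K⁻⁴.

Without shield: q₀ = σΔ(T⁴)/(1/ε₁+1/ε₂−1) with denominator 1.432.
With shield the two gaps are in series; the resistances add: (1/ε₁+1/ε_s−1)+(1/ε_s+1/ε₂−1) = 2.659+2.424 = 5.083.
Heat-flux ratio q₀/q = 5.083/1.432.

factor ≈ 3.55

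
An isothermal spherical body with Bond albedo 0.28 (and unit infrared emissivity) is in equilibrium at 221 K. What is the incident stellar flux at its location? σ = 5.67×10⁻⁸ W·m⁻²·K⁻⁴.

S ≈ 751 W/m²

(1−a)S·πr² = σ·4πr²·T⁴ ⇒ S = 4σT⁴/(1−a).
S = 4·5.67×10⁻⁸·2.385×10⁹/0.720.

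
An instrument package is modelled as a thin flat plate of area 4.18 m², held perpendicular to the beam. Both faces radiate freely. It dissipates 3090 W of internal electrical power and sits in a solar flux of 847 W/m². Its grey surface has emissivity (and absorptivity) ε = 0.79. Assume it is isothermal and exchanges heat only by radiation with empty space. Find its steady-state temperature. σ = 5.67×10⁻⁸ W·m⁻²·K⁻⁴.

T ≈ 354 K

At steady state, absorbed solar power + internal power = radiated power.
Absorbed: α·S·A_cross = 0.79·847·4.180 = 2797 W (cross-section A).
Total input = 2797 + 3090 = 5887 W.
Radiated: εσ·A_surf·T⁴ with A_surf = 2A = 8.360 m².
T⁴ = 5887/(0.79·5.67×10⁻⁸·8.360) = 1.572×10¹⁰ K⁴.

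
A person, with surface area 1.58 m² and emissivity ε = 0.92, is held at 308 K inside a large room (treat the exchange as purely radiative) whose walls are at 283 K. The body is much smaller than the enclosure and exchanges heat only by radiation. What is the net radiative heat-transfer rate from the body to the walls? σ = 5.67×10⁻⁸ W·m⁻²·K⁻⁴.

For a small grey body in a large enclosure: P_net = εσA(T_body⁴ − T_wall⁴).
A = 1.58 m²; T_body⁴ − T_wall⁴ = 8.999×10⁹ − 6.414×10⁹ = 2.585×10⁹ K⁴.
|P_net| = 0.92·5.67×10⁻⁸·1.580·2.585×10⁹.

P_net ≈ 213 W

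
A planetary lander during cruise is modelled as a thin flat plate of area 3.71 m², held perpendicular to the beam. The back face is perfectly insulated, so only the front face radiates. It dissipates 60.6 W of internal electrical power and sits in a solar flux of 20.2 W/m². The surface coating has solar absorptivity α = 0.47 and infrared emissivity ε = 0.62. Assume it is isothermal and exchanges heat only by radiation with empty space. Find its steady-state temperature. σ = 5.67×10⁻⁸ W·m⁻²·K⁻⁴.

At steady state, absorbed solar power + internal power = radiated power.
Absorbed: α·S·A_cross = 0.47·20.2·3.710 = 35.22 W (cross-section A).
Total input = 35.22 + 60.6 = 95.82 W.
Radiated: εσ·A_surf·T⁴ with A_surf = A = 3.710 m².
T⁴ = 95.82/(0.62·5.67×10⁻⁸·3.710) = 7.347×10⁸ K⁴.

T ≈ 165 K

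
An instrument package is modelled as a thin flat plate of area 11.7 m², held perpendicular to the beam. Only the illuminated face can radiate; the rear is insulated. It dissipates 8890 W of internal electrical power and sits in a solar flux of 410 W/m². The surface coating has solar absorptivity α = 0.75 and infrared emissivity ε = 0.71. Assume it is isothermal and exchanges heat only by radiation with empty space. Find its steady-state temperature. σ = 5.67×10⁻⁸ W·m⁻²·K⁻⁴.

T ≈ 404 K

At steady state, absorbed solar power + internal power = radiated power.
Absorbed: α·S·A_cross = 0.75·410·11.70 = 3598 W (cross-section A).
Total input = 3598 + 8890 = 12490 W.
Radiated: εσ·A_surf·T⁴ with A_surf = A = 11.70 m².
T⁴ = 12490/(0.71·5.67×10⁻⁸·11.70) = 2.651×10¹⁰ K⁴.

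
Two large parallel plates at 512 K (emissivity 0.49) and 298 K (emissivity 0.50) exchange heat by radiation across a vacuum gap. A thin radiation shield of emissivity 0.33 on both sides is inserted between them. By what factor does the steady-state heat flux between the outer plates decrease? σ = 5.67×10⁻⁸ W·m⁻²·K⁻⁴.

factor ≈ 2.66

Without shield: q₀ = σΔ(T⁴)/(1/ε₁+1/ε₂−1) with denominator 3.041.
With shield the two gaps are in series; the resistances add: (1/ε₁+1/ε_s−1)+(1/ε_s+1/ε₂−1) = 4.071+4.030 = 8.101.
Heat-flux ratio q₀/q = 8.101/3.041.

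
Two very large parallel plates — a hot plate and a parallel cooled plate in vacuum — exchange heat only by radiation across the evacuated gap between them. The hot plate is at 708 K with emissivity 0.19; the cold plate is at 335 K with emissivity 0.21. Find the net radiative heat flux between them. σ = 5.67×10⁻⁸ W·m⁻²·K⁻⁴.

For two infinite grey parallel plates, q = σ(T₁⁴ − T₂⁴)/(1/ε₁ + 1/ε₂ − 1).
T₁⁴ − T₂⁴ = 2.513×10¹¹ − 1.259×10¹⁰ = 2.387×10¹¹ K⁴.
1/ε₁ + 1/ε₂ − 1 = 5.263 + 4.762 − 1 = 9.025.
q = 5.67×10⁻⁸ × 2.387×10¹¹ / 9.025.

q ≈ 1500 W/m²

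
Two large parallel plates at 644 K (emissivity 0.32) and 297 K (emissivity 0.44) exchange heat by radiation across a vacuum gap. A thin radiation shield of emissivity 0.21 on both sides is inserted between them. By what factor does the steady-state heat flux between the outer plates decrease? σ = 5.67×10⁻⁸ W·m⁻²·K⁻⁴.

factor ≈ 2.94

Without shield: q₀ = σΔ(T⁴)/(1/ε₁+1/ε₂−1) with denominator 4.398.
With shield the two gaps are in series; the resistances add: (1/ε₁+1/ε_s−1)+(1/ε_s+1/ε₂−1) = 6.887+6.035 = 12.92.
Heat-flux ratio q₀/q = 12.92/4.398.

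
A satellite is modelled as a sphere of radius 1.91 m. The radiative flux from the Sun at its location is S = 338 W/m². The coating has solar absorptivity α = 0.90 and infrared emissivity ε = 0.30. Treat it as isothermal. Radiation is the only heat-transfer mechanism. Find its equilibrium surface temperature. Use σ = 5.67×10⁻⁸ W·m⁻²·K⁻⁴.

T ≈ 259 K

At equilibrium, absorbed power = emitted power.
Absorbing cross-section = πr² = 11.46 m²; emitting surface = 4πr² = 45.84 m² (ratio 4).
αS·A_cross = εσ·A_surf·T⁴  ⇒  T⁴ = αS/(ε·4σ).
T⁴ = 0.900·338/(0.30·4·5.67×10⁻⁸) = 4.471×10⁹ K⁴.
T = (4.471×10⁹)^(1/4).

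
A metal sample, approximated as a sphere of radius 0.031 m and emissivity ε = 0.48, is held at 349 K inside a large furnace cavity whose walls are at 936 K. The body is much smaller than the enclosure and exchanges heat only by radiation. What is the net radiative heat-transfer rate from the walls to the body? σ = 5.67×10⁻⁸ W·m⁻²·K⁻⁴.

P_net ≈ 247 W

For a small grey body in a large enclosure: P_net = εσA(T_body⁴ − T_wall⁴).
A = 4πr² = 0.01208 m²; T_body⁴ − T_wall⁴ = 1.484×10¹⁰ − 7.675×10¹¹ = -7.527×10¹¹ K⁴.
|P_net| = 0.48·5.67×10⁻⁸·0.01208·7.527×10¹¹.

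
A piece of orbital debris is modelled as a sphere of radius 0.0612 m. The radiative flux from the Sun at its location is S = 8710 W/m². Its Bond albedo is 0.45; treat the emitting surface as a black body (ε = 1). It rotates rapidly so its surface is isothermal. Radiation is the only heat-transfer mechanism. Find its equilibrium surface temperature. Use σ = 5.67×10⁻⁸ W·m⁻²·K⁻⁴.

At equilibrium, absorbed power = emitted power.
Absorbing cross-section = πr² = 0.01177 m²; emitting surface = 4πr² = 0.04707 m² (ratio 4).
(1−a)S·A_cross = εσ·A_surf·T⁴  ⇒  T⁴ = (1−a)S/(4σ).
T⁴ = 0.550·8710/(4·5.67×10⁻⁸) = 2.112×10¹⁰ K⁴.
T = (2.112×10¹⁰)^(1/4).

T ≈ 381 K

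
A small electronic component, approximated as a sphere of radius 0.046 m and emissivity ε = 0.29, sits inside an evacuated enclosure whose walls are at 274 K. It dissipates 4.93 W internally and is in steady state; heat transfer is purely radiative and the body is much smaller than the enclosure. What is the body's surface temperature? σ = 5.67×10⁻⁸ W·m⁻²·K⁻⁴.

T ≈ 361 K

For a small grey body in a large enclosure, net radiated power = εσA(T⁴ − T_w⁴).
Steady state: P = εσA(T⁴ − T_w⁴) with A = 4πr² = 0.02659 m².
T⁴ = P/(εσA) + T_w⁴ = 4.93/(0.29·5.67×10⁻⁸·0.02659) + (274)⁴
    = 1.128×10¹⁰ + 5.636×10⁹ = 1.691×10¹⁰ K⁴.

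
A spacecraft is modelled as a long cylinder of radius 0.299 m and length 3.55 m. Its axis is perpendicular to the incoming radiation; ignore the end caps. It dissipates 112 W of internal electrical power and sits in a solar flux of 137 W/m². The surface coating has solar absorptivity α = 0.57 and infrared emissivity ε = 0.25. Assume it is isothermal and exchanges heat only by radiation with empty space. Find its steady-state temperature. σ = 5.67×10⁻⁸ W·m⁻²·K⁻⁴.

At steady state, absorbed solar power + internal power = radiated power.
Absorbed: α·S·A_cross = 0.57·137·2.123 = 165.8 W (cross-section 2rL).
Total input = 165.8 + 112 = 277.8 W.
Radiated: εσ·A_surf·T⁴ with A_surf = 2πrL = 6.669 m².
T⁴ = 277.8/(0.25·5.67×10⁻⁸·6.669) = 2.938×10⁹ K⁴.

T ≈ 233 K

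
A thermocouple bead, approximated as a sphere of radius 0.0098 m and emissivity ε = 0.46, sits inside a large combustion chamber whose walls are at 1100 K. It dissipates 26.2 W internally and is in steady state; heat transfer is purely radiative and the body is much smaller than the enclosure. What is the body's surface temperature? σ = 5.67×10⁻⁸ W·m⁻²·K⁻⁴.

T ≈ 1230 K

For a small grey body in a large enclosure, net radiated power = εσA(T⁴ − T_w⁴).
Steady state: P = εσA(T⁴ − T_w⁴) with A = 4πr² = 0.001207 m².
T⁴ = P/(εσA) + T_w⁴ = 26.2/(0.46·5.67×10⁻⁸·0.001207) + (1100)⁴
    = 8.323×10¹¹ + 1.464×10¹² = 2.296×10¹² K⁴.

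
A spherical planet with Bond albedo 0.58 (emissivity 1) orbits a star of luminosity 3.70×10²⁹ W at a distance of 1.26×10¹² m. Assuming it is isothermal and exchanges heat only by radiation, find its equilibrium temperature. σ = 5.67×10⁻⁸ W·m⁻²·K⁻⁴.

First find the stellar flux at distance d: S = L/(4πd²) = 3.70×10²⁹/(4π·(1.26×10¹²)²) = 18550 W/m².
For an isothermal sphere, absorbed (1−a)S·πr² = emitted σ·4πr²·T⁴, so T⁴ = (1−a)S/(4σ).
T⁴ = 0.420·18550/(4·5.67×10⁻⁸) = 3.434×10¹⁰ K⁴.

T ≈ 430 K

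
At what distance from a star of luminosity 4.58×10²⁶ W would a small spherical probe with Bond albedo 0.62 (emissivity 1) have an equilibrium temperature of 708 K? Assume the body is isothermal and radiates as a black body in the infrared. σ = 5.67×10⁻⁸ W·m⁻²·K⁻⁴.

d ≈ 1.56×10¹⁰ m

For an isothermal black-emitting sphere, (1−a)S·πr² = σ·4πr²·T⁴ ⇒ S = 4σT⁴/(1−a).
S = 4·5.67×10⁻⁸·(708)⁴/0.380 = 1.500×10⁵ W/m².
Flux falls as S = L/(4πd²), so d = √(L/(4πS)) = √(4.58×10²⁶/(4π·1.500×10⁵)).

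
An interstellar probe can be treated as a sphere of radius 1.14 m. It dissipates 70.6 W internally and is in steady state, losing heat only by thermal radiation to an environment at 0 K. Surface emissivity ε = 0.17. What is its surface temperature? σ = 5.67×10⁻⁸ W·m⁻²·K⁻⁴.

T ≈ 146 K

Steady state: internal power = radiated power, P = εσA T⁴.
Radiating area A = 4πr² = 16.33 m².
T⁴ = P/(εσA) = 70.6/(0.17·5.67×10⁻⁸·16.33) = 4.485×10⁸ K⁴.
T = (4.485×10⁸)^(1/4).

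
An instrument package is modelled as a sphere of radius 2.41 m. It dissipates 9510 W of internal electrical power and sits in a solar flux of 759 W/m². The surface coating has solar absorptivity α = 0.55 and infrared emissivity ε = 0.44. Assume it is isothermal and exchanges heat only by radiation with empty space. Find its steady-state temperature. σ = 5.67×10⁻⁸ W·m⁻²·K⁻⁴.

T ≈ 311 K

At steady state, absorbed solar power + internal power = radiated power.
Absorbed: α·S·A_cross = 0.55·759·18.25 = 7617 W (cross-section πr²).
Total input = 7617 + 9510 = 17130 W.
Radiated: εσ·A_surf·T⁴ with A_surf = 4πr² = 72.99 m².
T⁴ = 17130/(0.44·5.67×10⁻⁸·72.99) = 9.406×10⁹ K⁴.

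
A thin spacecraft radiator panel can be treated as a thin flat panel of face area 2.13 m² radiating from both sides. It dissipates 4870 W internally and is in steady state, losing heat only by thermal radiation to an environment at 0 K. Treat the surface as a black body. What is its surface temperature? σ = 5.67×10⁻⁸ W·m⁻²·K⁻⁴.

T ≈ 377 K

Steady state: internal power = radiated power, P = εσA T⁴.
Radiating area A = 2·2.13 = 4.260 m².
T⁴ = P/(εσA) = 4870/(1.0·5.67×10⁻⁸·4.260) = 2.016×10¹⁰ K⁴.
T = (2.016×10¹⁰)^(1/4).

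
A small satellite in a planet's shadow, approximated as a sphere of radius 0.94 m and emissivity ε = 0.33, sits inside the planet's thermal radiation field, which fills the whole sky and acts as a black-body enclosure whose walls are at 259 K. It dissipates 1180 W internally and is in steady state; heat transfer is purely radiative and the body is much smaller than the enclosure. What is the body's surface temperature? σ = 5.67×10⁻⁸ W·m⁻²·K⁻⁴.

For a small grey body in a large enclosure, net radiated power = εσA(T⁴ − T_w⁴).
Steady state: P = εσA(T⁴ − T_w⁴) with A = 4πr² = 11.10 m².
T⁴ = P/(εσA) + T_w⁴ = 1180/(0.33·5.67×10⁻⁸·11.10) + (259)⁴
    = 5.680×10⁹ + 4.500×10⁹ = 1.018×10¹⁰ K⁴.

T ≈ 318 K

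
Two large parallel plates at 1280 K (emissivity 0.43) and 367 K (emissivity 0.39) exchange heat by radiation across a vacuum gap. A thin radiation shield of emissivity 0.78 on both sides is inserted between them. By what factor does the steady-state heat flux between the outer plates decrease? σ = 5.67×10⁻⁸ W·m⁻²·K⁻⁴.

factor ≈ 1.40

Without shield: q₀ = σΔ(T⁴)/(1/ε₁+1/ε₂−1) with denominator 3.890.
With shield the two gaps are in series; the resistances add: (1/ε₁+1/ε_s−1)+(1/ε_s+1/ε₂−1) = 2.608+2.846 = 5.454.
Heat-flux ratio q₀/q = 5.454/3.890.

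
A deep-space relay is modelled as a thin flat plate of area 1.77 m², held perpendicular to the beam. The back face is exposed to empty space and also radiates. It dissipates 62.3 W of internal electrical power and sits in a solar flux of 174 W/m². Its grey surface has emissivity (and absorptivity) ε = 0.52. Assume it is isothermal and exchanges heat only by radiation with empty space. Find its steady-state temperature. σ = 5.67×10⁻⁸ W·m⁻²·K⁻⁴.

At steady state, absorbed solar power + internal power = radiated power.
Absorbed: α·S·A_cross = 0.52·174·1.770 = 160.1 W (cross-section A).
Total input = 160.1 + 62.3 = 222.4 W.
Radiated: εσ·A_surf·T⁴ with A_surf = 2A = 3.540 m².
T⁴ = 222.4/(0.52·5.67×10⁻⁸·3.540) = 2.131×10⁹ K⁴.

T ≈ 215 K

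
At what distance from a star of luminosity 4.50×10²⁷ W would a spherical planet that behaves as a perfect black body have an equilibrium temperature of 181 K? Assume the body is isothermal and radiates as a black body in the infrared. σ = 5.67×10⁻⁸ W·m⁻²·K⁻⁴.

d ≈ 1.21×10¹² m

For an isothermal black-emitting sphere, (1−a)S·πr² = σ·4πr²·T⁴ ⇒ S = 4σT⁴/(1−a).
S = 4·5.67×10⁻⁸·(181)⁴/1.00 = 243.4 W/m².
Flux falls as S = L/(4πd²), so d = √(L/(4πS)) = √(4.50×10²⁷/(4π·243.4)).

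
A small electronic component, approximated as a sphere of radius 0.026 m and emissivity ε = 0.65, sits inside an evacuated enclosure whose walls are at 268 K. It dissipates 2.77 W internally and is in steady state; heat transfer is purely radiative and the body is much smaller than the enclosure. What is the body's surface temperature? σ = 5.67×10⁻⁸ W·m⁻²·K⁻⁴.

T ≈ 344 K

For a small grey body in a large enclosure, net radiated power = εσA(T⁴ − T_w⁴).
Steady state: P = εσA(T⁴ − T_w⁴) with A = 4πr² = 0.008495 m².
T⁴ = P/(εσA) + T_w⁴ = 2.77/(0.65·5.67×10⁻⁸·0.008495) + (268)⁴
    = 8.848×10⁹ + 5.159×10⁹ = 1.401×10¹⁰ K⁴.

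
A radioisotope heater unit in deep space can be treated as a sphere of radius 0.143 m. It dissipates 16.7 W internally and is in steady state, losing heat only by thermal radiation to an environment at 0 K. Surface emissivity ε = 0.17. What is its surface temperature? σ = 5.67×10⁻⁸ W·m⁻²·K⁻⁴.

Steady state: internal power = radiated power, P = εσA T⁴.
Radiating area A = 4πr² = 0.2570 m².
T⁴ = P/(εσA) = 16.7/(0.17·5.67×10⁻⁸·0.2570) = 6.742×10⁹ K⁴.
T = (6.742×10⁹)^(1/4).

T ≈ 287 K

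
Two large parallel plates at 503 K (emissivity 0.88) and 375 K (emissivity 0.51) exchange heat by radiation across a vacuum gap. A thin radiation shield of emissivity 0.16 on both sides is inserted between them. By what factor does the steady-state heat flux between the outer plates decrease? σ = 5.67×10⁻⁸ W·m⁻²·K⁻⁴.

factor ≈ 6.48

Without shield: q₀ = σΔ(T⁴)/(1/ε₁+1/ε₂−1) with denominator 2.097.
With shield the two gaps are in series; the resistances add: (1/ε₁+1/ε_s−1)+(1/ε_s+1/ε₂−1) = 6.386+7.211 = 13.60.
Heat-flux ratio q₀/q = 13.60/2.097.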